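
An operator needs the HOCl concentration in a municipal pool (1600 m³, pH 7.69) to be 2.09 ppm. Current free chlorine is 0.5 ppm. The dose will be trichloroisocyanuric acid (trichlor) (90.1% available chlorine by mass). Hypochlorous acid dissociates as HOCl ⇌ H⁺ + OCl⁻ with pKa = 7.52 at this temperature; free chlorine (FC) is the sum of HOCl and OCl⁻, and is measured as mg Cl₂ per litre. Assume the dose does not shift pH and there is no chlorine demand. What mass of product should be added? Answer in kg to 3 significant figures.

8.31 kg

Volume: 1600 m³ = 1,600,000 L.
[OCl⁻]/[HOCl] = 10^(pH − pKa) = 10^(7.69 − 7.52) = 1.479; fraction as HOCl = 1/(1 + 1.479) = 0.4034.
Free chlorine required for 2.09 ppm HOCl: 2.09 / 0.4034 = 5.181 ppm.
FC to add: 5.181 − 0.5 = 4.681 mg/L as Cl₂.
Cl₂ equivalent: 4.681 mg/L × 1,600,000 L = 7490 g.
Product at 90.1% available Cl: 7490 / 0.901 = 8313 g.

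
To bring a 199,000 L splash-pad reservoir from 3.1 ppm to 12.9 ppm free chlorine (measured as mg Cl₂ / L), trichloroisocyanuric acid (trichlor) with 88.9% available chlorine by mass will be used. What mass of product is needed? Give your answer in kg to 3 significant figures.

2.19 kg

Chlorine deficit: 12.9 − 3.1 = 9.8 ppm = 9.8 mg/L as Cl₂.
Cl₂ equivalent needed: 9.8 mg/L × 199,000 L = 1,950,000 mg = 1950 g.
Product at 88.9% available chlorine: 1950 / 0.889 = 2194 g.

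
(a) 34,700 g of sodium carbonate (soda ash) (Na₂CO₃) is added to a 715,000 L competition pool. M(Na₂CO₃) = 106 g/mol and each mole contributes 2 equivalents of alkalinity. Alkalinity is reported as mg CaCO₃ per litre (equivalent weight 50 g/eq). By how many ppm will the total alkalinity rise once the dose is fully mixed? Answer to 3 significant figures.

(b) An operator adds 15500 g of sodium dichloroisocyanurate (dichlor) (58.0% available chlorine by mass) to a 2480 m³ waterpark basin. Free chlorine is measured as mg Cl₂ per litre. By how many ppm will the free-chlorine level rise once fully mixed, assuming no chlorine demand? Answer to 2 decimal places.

(a) Moles of Na₂CO₃: 34,700 g ÷ 106 g/mol = 327.4 mol → 654.7 eq of alkalinity.
(a) As CaCO₃: 654.7 eq × 50 g/eq = 32,740 g.
(a) Rise: 32,740 g / 715,000 L × 1000 = 45.78 mg/L.

(b) Volume: 2480 m³ = 2,480,000 L.
(b) Available chlorine delivered: 15,500 g × 0.58 = 8990 g as Cl₂.
(b) Concentration rise: 8990 g / 2,480,000 L = 3.625 mg/L = 3.62 ppm.

(a) 45.8 ppm; (b) 3.62 ppm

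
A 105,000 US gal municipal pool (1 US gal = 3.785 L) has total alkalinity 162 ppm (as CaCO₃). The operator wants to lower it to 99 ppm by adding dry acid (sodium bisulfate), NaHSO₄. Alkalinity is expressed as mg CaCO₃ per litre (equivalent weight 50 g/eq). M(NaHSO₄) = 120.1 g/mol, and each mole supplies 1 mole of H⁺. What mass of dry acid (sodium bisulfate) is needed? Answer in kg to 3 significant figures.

Volume: 105,000 US gal × 3.785 L/gal = 397,425 L.
Alkalinity to neutralize: (162 − 99) = 63 mg/L as CaCO₃ × 397,425 L = 25,040 g as CaCO₃.
Equivalents of H⁺ required: 25,040 ÷ 50 g/eq = 500.8 eq = 500.8 mol NaHSO₄.
Mass of NaHSO₄: 500.8 × 120.1 = 60,140 g.

60.1 kg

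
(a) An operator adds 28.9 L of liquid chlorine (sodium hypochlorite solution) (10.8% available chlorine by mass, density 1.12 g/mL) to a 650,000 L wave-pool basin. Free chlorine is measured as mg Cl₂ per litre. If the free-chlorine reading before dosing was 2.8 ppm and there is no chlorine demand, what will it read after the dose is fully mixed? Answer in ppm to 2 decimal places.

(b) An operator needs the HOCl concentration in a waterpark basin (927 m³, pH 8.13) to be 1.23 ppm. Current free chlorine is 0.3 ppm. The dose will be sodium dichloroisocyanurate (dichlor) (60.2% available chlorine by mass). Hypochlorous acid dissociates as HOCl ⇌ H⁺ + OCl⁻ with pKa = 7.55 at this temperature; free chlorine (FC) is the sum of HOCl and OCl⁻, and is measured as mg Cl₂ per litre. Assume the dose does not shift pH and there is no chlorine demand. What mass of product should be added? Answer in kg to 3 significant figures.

(a) 8.18 ppm; (b) 8.63 kg

(a) Mass of solution: 28.9 L × 1000 mL/L × 1.12 g/mL = 32,370 g.
(a) Available chlorine delivered: 32,370 g × 0.108 = 3496 g as Cl₂.
(a) Concentration rise: 3496 g / 650,000 L = 5.378 mg/L = 5.38 ppm.
(a) Final FC: 2.8 + 5.38 = 8.18 ppm.

(b) Volume: 927 m³ = 927,000 L.
(b) [OCl⁻]/[HOCl] = 10^(pH − pKa) = 10^(8.13 − 7.55) = 3.802; fraction as HOCl = 1/(1 + 3.802) = 0.2083.
(b) Free chlorine required for 1.23 ppm HOCl: 1.23 / 0.2083 = 5.906 ppm.
(b) FC to add: 5.906 − 0.3 = 5.606 mg/L as Cl₂.
(b) Cl₂ equivalent: 5.606 mg/L × 927,000 L = 5197 g.
(b) Product at 60.2% available Cl: 5197 / 0.602 = 8633 g.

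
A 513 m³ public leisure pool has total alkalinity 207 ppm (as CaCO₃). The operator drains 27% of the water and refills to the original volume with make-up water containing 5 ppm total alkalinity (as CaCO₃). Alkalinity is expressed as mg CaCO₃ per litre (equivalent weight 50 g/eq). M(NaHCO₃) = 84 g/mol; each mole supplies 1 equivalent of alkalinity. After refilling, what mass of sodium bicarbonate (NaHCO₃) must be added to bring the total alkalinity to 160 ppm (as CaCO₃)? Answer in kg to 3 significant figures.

Volume: 513 m³ = 513,000 L.
After draining 27% and refilling: 207 × 0.73 + 5 × 0.27 = 152.46 ppm.
Deficit to target: 160 − 152.46 = 7.54 mg/L.
As CaCO₃: 7.54 mg/L × 513,000 L = 3868 g; ÷ 50 g/eq ÷ 1 = 77.36 mol NaHCO₃.
Mass: 77.36 × 84 = 6498 g.

6.50 kg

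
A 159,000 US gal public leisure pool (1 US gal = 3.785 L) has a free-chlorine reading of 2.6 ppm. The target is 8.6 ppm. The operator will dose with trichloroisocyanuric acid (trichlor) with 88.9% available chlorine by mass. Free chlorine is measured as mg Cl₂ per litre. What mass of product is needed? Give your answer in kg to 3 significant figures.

4.06 kg

Volume: 159,000 US gal × 3.785 L/gal = 601,815 L.
Chlorine deficit: 8.6 − 2.6 = 6 ppm = 6 mg/L as Cl₂.
Cl₂ equivalent needed: 6 mg/L × 601,815 L = 3,611,000 mg = 3611 g.
Product at 88.9% available chlorine: 3611 / 0.889 = 4062 g.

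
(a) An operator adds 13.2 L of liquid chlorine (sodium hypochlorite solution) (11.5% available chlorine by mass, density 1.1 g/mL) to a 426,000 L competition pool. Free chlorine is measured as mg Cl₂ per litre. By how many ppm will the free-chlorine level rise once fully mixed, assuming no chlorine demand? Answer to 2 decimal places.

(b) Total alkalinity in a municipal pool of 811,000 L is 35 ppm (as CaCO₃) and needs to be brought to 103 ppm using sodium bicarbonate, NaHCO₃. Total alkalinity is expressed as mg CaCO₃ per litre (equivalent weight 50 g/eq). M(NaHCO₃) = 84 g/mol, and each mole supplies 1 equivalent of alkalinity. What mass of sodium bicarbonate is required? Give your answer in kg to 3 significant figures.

(a) Mass of solution: 13.2 L × 1000 mL/L × 1.1 g/mL = 14,520 g.
(a) Available chlorine delivered: 14,520 g × 0.115 = 1670 g as Cl₂.
(a) Concentration rise: 1670 g / 426,000 L = 3.92 mg/L = 3.92 ppm.

(b) Alkalinity to add: (103 − 35) = 68 mg/L as CaCO₃ × 811,000 L = 55,150 g as CaCO₃.
(b) Equivalents: 55,150 g ÷ 50 g/eq = 1103 eq.
(b) NaHCO₃ supplies 1 eq per mole → 1103 mol.
(b) Mass: 1103 mol × 84 g/mol = 92,650 g.

(a) 3.92 ppm; (b) 92.6 kg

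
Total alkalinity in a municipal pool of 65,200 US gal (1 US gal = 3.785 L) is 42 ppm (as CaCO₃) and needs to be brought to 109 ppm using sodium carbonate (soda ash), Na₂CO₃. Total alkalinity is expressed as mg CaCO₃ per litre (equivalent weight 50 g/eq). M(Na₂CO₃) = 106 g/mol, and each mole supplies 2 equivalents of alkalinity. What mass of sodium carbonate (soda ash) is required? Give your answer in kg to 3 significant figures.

Volume: 65,200 US gal × 3.785 L/gal = 246,782 L.
Alkalinity to add: (109 − 42) = 67 mg/L as CaCO₃ × 246,782 L = 16,530 g as CaCO₃.
Equivalents: 16,530 g ÷ 50 g/eq = 330.7 eq.
Each mole of Na₂CO₃ supplies 2 eq, so 330.7 / 2 = 165.3 mol.
Mass: 165.3 mol × 106 g/mol = 17,530 g.

17.5 kg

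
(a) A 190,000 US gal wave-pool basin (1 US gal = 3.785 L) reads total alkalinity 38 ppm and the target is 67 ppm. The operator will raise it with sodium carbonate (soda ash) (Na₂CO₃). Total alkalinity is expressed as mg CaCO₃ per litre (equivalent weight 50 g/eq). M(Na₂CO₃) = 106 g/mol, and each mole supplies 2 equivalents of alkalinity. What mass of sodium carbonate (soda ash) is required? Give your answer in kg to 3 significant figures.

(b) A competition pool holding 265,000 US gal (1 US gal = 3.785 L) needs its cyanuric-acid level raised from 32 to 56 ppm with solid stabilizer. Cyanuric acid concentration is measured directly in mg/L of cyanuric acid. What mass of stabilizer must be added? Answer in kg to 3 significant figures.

(a) Volume: 190,000 US gal × 3.785 L/gal = 719,150 L.
(a) Alkalinity to add: (67 − 38) = 29 mg/L as CaCO₃ × 719,150 L = 20,860 g as CaCO₃.
(a) Equivalents: 20,860 g ÷ 50 g/eq = 417.1 eq.
(a) Each mole of Na₂CO₃ supplies 2 eq, so 417.1 / 2 = 208.6 mol.
(a) Mass: 208.6 mol × 106 g/mol = 22,110 g.

(b) Volume: 265,000 US gal × 3.785 L/gal = 1,003,025 L.
(b) CYA to add: (56 − 32) = 24 mg/L × 1,003,025 L = 24,070 g cyanuric acid.

(a) 22.1 kg; (b) 24.1 kg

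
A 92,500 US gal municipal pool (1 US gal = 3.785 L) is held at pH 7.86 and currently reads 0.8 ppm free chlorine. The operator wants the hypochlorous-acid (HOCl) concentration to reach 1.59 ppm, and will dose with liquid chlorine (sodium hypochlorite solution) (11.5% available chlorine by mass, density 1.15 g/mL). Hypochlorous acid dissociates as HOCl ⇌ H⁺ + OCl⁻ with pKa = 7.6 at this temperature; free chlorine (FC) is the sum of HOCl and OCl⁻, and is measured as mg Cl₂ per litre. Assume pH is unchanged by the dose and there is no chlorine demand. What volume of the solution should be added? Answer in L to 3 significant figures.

9.75 L

Volume: 92,500 US gal × 3.785 L/gal = 350,112 L.
[OCl⁻]/[HOCl] = 10^(pH − pKa) = 10^(7.86 − 7.6) = 1.82; fraction as HOCl = 1/(1 + 1.82) = 0.3546.
Free chlorine required for 1.59 ppm HOCl: 1.59 / 0.3546 = 4.483 ppm.
FC to add: 4.483 − 0.8 = 3.683 mg/L as Cl₂.
Cl₂ equivalent: 3.683 mg/L × 350,112 L = 1290 g.
Product at 11.5% available Cl: 1290 / 0.115 = 11,210 g.
Volume: 11,210 g ÷ 1.15 g/mL = 9751 mL.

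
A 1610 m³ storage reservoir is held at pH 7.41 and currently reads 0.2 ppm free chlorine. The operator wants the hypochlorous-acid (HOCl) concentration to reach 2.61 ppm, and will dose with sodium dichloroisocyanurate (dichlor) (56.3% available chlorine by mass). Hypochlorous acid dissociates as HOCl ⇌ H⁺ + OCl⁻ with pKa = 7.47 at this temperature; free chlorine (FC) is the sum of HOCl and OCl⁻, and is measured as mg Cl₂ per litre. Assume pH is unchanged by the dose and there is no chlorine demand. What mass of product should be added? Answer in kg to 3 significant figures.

13.4 kg

Volume: 1610 m³ = 1,610,000 L.
[OCl⁻]/[HOCl] = 10^(pH − pKa) = 10^(7.41 − 7.47) = 0.871; fraction as HOCl = 1/(1 + 0.871) = 0.5345.
Free chlorine required for 2.61 ppm HOCl: 2.61 / 0.5345 = 4.883 ppm.
FC to add: 4.883 − 0.2 = 4.683 mg/L as Cl₂.
Cl₂ equivalent: 4.683 mg/L × 1,610,000 L = 7540 g.
Product at 56.3% available Cl: 7540 / 0.563 = 13,390 g.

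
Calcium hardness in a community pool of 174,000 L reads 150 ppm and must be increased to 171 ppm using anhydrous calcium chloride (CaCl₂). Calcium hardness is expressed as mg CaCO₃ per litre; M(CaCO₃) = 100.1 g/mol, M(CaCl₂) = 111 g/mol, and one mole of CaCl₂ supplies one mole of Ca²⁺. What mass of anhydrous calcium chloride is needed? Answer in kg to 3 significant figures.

Hardness to add: (171 − 150) = 21 mg/L as CaCO₃ × 174,000 L = 3654 g as CaCO₃.
Moles of Ca²⁺ (1 mol Ca²⁺ ≡ 1 mol CaCO₃): 3654 / 100.1 g/mol = 36.5 mol.
Mass of CaCl₂: 36.5 × 111 = 4052 g.

4.05 kg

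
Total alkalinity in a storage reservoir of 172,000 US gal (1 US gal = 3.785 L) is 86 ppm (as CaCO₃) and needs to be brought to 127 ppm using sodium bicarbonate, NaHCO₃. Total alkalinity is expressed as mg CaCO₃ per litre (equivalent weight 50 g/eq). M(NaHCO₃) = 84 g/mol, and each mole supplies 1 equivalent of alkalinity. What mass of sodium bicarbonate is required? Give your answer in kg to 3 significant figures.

44.8 kg

Volume: 172,000 US gal × 3.785 L/gal = 651,020 L.
Alkalinity to add: (127 − 86) = 41 mg/L as CaCO₃ × 651,020 L = 26,690 g as CaCO₃.
Equivalents: 26,690 g ÷ 50 g/eq = 533.8 eq.
NaHCO₃ supplies 1 eq per mole → 533.8 mol.
Mass: 533.8 mol × 84 g/mol = 44,840 g.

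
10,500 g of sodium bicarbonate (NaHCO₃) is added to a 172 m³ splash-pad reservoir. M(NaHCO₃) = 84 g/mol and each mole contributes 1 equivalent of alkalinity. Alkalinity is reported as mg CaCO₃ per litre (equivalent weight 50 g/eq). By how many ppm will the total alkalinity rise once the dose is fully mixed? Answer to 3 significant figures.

36.3 ppm

Volume: 172 m³ = 172,000 L.
Moles of NaHCO₃: 10,500 g ÷ 84 g/mol = 125 mol → 125 eq of alkalinity.
As CaCO₃: 125 eq × 50 g/eq = 6250 g.
Rise: 6250 g / 172,000 L × 1000 = 36.34 mg/L.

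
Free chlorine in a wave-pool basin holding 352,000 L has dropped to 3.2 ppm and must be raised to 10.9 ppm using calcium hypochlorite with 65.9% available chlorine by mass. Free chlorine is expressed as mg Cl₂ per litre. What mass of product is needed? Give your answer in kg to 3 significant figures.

Chlorine deficit: 10.9 − 3.2 = 7.7 ppm = 7.7 mg/L as Cl₂.
Cl₂ equivalent needed: 7.7 mg/L × 352,000 L = 2,710,000 mg = 2710 g.
Product at 65.9% available chlorine: 2710 / 0.659 = 4113 g.

4.11 kg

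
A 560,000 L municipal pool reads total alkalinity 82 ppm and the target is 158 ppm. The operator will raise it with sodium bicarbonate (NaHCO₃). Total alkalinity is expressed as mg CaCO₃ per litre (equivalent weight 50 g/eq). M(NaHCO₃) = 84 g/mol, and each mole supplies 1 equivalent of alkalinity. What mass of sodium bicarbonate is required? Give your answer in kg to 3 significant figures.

71.5 kg

Alkalinity to add: (158 − 82) = 76 mg/L as CaCO₃ × 560,000 L = 42,560 g as CaCO₃.
Equivalents: 42,560 g ÷ 50 g/eq = 851.2 eq.
NaHCO₃ supplies 1 eq per mole → 851.2 mol.
Mass: 851.2 mol × 84 g/mol = 71,500 g.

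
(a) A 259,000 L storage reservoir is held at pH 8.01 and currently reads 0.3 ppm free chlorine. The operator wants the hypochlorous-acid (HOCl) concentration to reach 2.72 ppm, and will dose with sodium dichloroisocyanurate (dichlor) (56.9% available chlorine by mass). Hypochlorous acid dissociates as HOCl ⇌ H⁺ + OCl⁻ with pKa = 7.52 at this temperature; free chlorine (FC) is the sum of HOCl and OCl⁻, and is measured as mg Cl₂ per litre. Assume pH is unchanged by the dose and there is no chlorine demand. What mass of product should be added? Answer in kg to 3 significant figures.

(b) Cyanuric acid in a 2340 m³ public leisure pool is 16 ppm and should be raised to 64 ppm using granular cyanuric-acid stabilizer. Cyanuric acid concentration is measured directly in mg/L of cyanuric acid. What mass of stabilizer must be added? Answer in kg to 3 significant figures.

(a) 4.93 kg; (b) 112 kg

(a) [OCl⁻]/[HOCl] = 10^(pH − pKa) = 10^(8.01 − 7.52) = 3.09; fraction as HOCl = 1/(1 + 3.09) = 0.2445.
(a) Free chlorine required for 2.72 ppm HOCl: 2.72 / 0.2445 = 11.13 ppm.
(a) FC to add: 11.13 − 0.3 = 10.83 mg/L as Cl₂.
(a) Cl₂ equivalent: 10.83 mg/L × 259,000 L = 2804 g.
(a) Product at 56.9% available Cl: 2804 / 0.569 = 4928 g.

(b) Volume: 2340 m³ = 2,340,000 L.
(b) CYA to add: (64 − 16) = 48 mg/L × 2,340,000 L = 112,300 g cyanuric acid.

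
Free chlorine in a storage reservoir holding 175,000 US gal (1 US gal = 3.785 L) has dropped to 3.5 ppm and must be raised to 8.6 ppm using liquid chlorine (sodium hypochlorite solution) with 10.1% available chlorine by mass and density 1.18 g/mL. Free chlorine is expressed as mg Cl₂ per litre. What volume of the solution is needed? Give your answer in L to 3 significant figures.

Volume: 175,000 US gal × 3.785 L/gal = 662,375 L.
Chlorine deficit: 8.6 − 3.5 = 5.1 ppm = 5.1 mg/L as Cl₂.
Cl₂ equivalent needed: 5.1 mg/L × 662,375 L = 3,378,000 mg = 3378 g.
Product at 10.1% available chlorine: 3378 / 0.101 = 33,450 g.
Volume at density 1.18 g/mL: 33,450 g ÷ 1.18 g/mL = 28,340 mL.

28.3 L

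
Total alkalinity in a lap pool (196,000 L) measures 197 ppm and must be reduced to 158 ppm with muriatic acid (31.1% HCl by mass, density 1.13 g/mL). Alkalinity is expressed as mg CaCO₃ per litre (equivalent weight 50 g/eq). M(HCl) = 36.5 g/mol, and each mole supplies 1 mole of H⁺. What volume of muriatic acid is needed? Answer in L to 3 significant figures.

Alkalinity to neutralize: (197 − 158) = 39 mg/L as CaCO₃ × 196,000 L = 7644 g as CaCO₃.
Equivalents of H⁺ required: 7644 ÷ 50 g/eq = 152.9 eq = 152.9 mol HCl.
Mass of HCl: 152.9 × 36.5 = 5580 g.
Mass of 31.1% solution: 5580 / 0.311 = 17,940 g.
Volume: 17,940 g ÷ 1.13 g/mL = 15,880 mL.

15.9 L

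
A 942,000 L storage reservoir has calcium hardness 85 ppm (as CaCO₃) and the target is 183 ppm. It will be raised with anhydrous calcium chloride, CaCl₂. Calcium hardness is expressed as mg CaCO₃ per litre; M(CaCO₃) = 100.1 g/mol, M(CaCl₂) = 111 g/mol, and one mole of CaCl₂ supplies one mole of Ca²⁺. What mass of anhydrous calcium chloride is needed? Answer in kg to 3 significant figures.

102 kg

Hardness to add: (183 − 85) = 98 mg/L as CaCO₃ × 942,000 L = 92,320 g as CaCO₃.
Moles of Ca²⁺ (1 mol Ca²⁺ ≡ 1 mol CaCO₃): 92,320 / 100.1 g/mol = 922.2 mol.
Mass of CaCl₂: 922.2 × 111 = 102,400 g.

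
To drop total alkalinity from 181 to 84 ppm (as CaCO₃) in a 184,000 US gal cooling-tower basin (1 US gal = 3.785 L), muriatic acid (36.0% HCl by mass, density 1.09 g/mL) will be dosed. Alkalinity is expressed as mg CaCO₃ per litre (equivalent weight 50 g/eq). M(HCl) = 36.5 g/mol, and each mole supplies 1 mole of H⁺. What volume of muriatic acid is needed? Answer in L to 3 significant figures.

126 L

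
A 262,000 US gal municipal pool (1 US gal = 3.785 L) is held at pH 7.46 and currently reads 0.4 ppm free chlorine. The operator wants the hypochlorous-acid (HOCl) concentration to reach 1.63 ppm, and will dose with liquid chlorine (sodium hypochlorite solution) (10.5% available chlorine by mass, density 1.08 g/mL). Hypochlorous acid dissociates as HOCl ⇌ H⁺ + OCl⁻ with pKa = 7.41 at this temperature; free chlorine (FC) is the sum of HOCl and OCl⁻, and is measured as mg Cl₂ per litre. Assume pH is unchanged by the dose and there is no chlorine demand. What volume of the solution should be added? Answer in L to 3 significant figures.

26.7 L

Volume: 262,000 US gal × 3.785 L/gal = 991,670 L.
[OCl⁻]/[HOCl] = 10^(pH − pKa) = 10^(7.46 − 7.41) = 1.122; fraction as HOCl = 1/(1 + 1.122) = 0.4712.
Free chlorine required for 1.63 ppm HOCl: 1.63 / 0.4712 = 3.459 ppm.
FC to add: 3.459 − 0.4 = 3.059 mg/L as Cl₂.
Cl₂ equivalent: 3.059 mg/L × 991,670 L = 3033 g.
Product at 10.5% available Cl: 3033 / 0.105 = 28,890 g.
Volume: 28,890 g ÷ 1.08 g/mL = 26,750 mL.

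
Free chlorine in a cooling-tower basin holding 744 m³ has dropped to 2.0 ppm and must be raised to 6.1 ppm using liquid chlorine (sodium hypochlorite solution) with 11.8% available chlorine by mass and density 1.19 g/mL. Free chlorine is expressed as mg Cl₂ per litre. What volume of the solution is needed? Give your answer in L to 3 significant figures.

21.7 L

Volume: 744 m³ = 744,000 L.
Chlorine deficit: 6.1 − 2.0 = 4.1 ppm = 4.1 mg/L as Cl₂.
Cl₂ equivalent needed: 4.1 mg/L × 744,000 L = 3,050,000 mg = 3050 g.
Product at 11.8% available chlorine: 3050 / 0.118 = 25,850 g.
Volume at density 1.19 g/mL: 25,850 g ÷ 1.19 g/mL = 21,720 mL.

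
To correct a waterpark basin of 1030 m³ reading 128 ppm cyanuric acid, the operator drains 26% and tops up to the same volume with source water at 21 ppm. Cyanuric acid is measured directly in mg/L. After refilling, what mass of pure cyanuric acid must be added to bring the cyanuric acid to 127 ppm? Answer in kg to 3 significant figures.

27.6 kg

Volume: 1030 m³ = 1,030,000 L.
After draining 26% and refilling: 128 × 0.74 + 21 × 0.26 = 100.18 ppm.
Deficit to target: 127 − 100.18 = 26.82 mg/L.
Mass: 26.82 mg/L × 1,030,000 L = 27,620 g cyanuric acid.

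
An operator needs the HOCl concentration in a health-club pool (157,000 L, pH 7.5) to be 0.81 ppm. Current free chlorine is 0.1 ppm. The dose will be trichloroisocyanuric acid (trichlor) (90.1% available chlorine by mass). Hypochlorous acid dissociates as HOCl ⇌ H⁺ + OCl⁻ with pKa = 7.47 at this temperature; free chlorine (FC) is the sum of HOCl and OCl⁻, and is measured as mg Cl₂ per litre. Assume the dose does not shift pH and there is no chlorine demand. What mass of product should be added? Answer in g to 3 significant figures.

[OCl⁻]/[HOCl] = 10^(pH − pKa) = 10^(7.5 − 7.47) = 1.072; fraction as HOCl = 1/(1 + 1.072) = 0.4827.
Free chlorine required for 0.81 ppm HOCl: 0.81 / 0.4827 = 1.678 ppm.
FC to add: 1.678 − 0.1 = 1.578 mg/L as Cl₂.
Cl₂ equivalent: 1.578 mg/L × 157,000 L = 247.7 g.
Product at 90.1% available Cl: 247.7 / 0.901 = 275 g.

275 g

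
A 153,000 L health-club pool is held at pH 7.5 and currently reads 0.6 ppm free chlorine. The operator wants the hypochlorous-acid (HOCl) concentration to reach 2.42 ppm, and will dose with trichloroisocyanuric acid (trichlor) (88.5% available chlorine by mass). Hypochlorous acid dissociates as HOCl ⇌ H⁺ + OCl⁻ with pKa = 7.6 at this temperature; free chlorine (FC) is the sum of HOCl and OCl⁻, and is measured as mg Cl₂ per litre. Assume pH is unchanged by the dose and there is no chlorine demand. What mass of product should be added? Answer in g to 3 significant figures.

647 g

[OCl⁻]/[HOCl] = 10^(pH − pKa) = 10^(7.5 − 7.6) = 0.7943; fraction as HOCl = 1/(1 + 0.7943) = 0.5573.
Free chlorine required for 2.42 ppm HOCl: 2.42 / 0.5573 = 4.342 ppm.
FC to add: 4.342 − 0.6 = 3.742 mg/L as Cl₂.
Cl₂ equivalent: 3.742 mg/L × 153,000 L = 572.6 g.
Product at 88.5% available Cl: 572.6 / 0.885 = 647 g.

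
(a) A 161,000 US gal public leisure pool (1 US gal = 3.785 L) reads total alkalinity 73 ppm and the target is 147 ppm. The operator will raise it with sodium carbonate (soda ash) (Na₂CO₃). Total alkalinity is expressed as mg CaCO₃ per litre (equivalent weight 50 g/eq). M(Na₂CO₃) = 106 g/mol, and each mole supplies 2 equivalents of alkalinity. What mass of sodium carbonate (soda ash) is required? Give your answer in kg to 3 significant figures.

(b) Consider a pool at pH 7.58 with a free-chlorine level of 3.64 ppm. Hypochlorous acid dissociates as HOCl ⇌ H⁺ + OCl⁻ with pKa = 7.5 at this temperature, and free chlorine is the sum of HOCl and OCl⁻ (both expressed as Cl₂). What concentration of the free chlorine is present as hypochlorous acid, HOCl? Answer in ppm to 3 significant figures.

(a) 47.8 kg; (b) 1.65 ppm

(a) Volume: 161,000 US gal × 3.785 L/gal = 609,385 L.
(a) Alkalinity to add: (147 − 73) = 74 mg/L as CaCO₃ × 609,385 L = 45,090 g as CaCO₃.
(a) Equivalents: 45,090 g ÷ 50 g/eq = 901.9 eq.
(a) Each mole of Na₂CO₃ supplies 2 eq, so 901.9 / 2 = 450.9 mol.
(a) Mass: 450.9 mol × 106 g/mol = 47,800 g.

(b) [OCl⁻]/[HOCl] = 10^(pH − pKa) = 10^(7.58 − 7.5) = 10^0.08 = 1.202.
(b) Fraction as HOCl = 1 / (1 + 1.202) = 0.4541.
(b) HOCl = 0.4541 × 3.64 ppm = 1.653 ppm.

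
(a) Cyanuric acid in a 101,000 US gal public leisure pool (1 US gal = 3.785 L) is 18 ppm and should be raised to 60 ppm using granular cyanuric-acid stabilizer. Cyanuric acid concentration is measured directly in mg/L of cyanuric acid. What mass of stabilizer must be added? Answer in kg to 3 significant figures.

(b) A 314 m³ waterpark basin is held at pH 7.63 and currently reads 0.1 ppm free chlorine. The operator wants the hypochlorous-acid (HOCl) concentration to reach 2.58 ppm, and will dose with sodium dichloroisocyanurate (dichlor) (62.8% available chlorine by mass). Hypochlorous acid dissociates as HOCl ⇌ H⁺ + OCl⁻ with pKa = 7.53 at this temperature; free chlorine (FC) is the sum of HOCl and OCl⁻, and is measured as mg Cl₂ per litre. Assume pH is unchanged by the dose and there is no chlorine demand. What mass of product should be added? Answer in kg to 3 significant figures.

(a) 16.1 kg; (b) 2.86 kg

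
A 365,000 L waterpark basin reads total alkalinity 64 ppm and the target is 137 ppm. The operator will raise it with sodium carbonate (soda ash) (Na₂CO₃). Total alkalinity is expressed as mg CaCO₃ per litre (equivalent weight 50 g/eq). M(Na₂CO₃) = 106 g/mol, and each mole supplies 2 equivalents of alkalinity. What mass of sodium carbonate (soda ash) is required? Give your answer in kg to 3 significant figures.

28.2 kg

Alkalinity to add: (137 − 64) = 73 mg/L as CaCO₃ × 365,000 L = 26,640 g as CaCO₃.
Equivalents: 26,640 g ÷ 50 g/eq = 532.9 eq.
Each mole of Na₂CO₃ supplies 2 eq, so 532.9 / 2 = 266.4 mol.
Mass: 266.4 mol × 106 g/mol = 28,240 g.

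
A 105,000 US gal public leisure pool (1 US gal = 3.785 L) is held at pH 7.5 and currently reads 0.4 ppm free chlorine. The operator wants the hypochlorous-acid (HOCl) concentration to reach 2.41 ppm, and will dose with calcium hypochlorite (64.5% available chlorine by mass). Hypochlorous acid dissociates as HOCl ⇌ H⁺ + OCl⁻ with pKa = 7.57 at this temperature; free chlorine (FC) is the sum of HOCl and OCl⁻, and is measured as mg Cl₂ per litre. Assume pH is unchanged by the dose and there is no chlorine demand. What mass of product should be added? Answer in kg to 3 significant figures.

2.50 kg

Volume: 105,000 US gal × 3.785 L/gal = 397,425 L.
[OCl⁻]/[HOCl] = 10^(pH − pKa) = 10^(7.5 − 7.57) = 0.8511; fraction as HOCl = 1/(1 + 0.8511) = 0.5402.
Free chlorine required for 2.41 ppm HOCl: 2.41 / 0.5402 = 4.461 ppm.
FC to add: 4.461 − 0.4 = 4.061 mg/L as Cl₂.
Cl₂ equivalent: 4.061 mg/L × 397,425 L = 1614 g.
Product at 64.5% available Cl: 1614 / 0.645 = 2502 g.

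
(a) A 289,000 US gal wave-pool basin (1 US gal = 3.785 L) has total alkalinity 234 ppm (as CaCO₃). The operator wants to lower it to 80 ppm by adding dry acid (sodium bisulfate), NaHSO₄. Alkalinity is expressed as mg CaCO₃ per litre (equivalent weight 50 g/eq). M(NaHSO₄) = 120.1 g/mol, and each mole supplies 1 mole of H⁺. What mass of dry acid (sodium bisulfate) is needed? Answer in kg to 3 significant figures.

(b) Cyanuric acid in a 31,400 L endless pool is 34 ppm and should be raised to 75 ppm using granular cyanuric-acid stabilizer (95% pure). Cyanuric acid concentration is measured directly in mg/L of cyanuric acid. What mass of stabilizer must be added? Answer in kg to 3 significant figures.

(a) Volume: 289,000 US gal × 3.785 L/gal = 1,093,865 L.
(a) Alkalinity to neutralize: (234 − 80) = 154 mg/L as CaCO₃ × 1,093,865 L = 168,500 g as CaCO₃.
(a) Equivalents of H⁺ required: 168,500 ÷ 50 g/eq = 3369 eq = 3369 mol NaHSO₄.
(a) Mass of NaHSO₄: 3369 × 120.1 = 404,600 g.

(b) CYA to add: (75 − 34) = 41 mg/L × 31,400 L = 1287 g cyanuric acid.
(b) At 95% purity: 1287 / 0.95 = 1355 g product.

(a) 405 kg; (b) 1.36 kg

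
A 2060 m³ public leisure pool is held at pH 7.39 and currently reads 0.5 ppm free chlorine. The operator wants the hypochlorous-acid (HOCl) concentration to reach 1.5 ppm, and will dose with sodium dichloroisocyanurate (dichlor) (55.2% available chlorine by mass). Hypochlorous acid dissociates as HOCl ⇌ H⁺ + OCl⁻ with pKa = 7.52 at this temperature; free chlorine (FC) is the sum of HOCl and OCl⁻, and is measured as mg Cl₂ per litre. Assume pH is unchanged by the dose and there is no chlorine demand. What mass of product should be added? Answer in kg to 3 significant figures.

7.88 kg

Volume: 2060 m³ = 2,060,000 L.
[OCl⁻]/[HOCl] = 10^(pH − pKa) = 10^(7.39 − 7.52) = 0.7413; fraction as HOCl = 1/(1 + 0.7413) = 0.5743.
Free chlorine required for 1.5 ppm HOCl: 1.5 / 0.5743 = 2.612 ppm.
FC to add: 2.612 − 0.5 = 2.112 mg/L as Cl₂.
Cl₂ equivalent: 2.112 mg/L × 2,060,000 L = 4351 g.
Product at 55.2% available Cl: 4351 / 0.552 = 7882 g.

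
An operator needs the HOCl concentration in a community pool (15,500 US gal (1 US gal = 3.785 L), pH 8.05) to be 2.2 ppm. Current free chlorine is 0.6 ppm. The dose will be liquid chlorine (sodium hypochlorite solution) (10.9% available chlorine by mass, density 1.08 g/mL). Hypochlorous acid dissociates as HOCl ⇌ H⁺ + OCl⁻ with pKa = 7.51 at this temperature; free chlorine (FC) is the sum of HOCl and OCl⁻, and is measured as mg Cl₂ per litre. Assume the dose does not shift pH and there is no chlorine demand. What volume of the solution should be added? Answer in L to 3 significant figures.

Volume: 15,500 US gal × 3.785 L/gal = 58,668 L.
[OCl⁻]/[HOCl] = 10^(pH − pKa) = 10^(8.05 − 7.51) = 3.467; fraction as HOCl = 1/(1 + 3.467) = 0.2238.
Free chlorine required for 2.2 ppm HOCl: 2.2 / 0.2238 = 9.828 ppm.
FC to add: 9.828 − 0.6 = 9.228 mg/L as Cl₂.
Cl₂ equivalent: 9.228 mg/L × 58,668 L = 541.4 g.
Product at 10.9% available Cl: 541.4 / 0.109 = 4967 g.
Volume: 4967 g ÷ 1.08 g/mL = 4599 mL.

4.60 L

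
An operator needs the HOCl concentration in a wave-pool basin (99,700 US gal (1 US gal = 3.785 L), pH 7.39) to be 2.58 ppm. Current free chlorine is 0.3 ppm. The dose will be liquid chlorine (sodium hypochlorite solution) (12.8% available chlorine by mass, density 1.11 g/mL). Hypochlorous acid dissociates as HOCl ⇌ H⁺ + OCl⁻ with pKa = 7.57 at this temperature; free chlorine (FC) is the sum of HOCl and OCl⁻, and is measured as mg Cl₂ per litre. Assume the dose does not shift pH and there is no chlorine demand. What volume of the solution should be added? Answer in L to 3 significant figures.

10.6 L

Volume: 99,700 US gal × 3.785 L/gal = 377,364 L.
[OCl⁻]/[HOCl] = 10^(pH − pKa) = 10^(7.39 − 7.57) = 0.6607; fraction as HOCl = 1/(1 + 0.6607) = 0.6022.
Free chlorine required for 2.58 ppm HOCl: 2.58 / 0.6022 = 4.285 ppm.
FC to add: 4.285 − 0.3 = 3.985 mg/L as Cl₂.
Cl₂ equivalent: 3.985 mg/L × 377,364 L = 1504 g.
Product at 12.8% available Cl: 1504 / 0.128 = 11,750 g.
Volume: 11,750 g ÷ 1.11 g/mL = 10,580 mL.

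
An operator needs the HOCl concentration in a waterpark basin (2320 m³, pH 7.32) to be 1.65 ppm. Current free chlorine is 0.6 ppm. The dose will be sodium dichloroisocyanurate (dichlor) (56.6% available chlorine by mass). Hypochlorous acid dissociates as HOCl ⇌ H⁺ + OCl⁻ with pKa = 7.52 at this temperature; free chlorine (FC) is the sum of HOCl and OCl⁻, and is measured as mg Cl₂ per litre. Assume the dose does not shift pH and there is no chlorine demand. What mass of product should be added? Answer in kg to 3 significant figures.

8.57 kg

Volume: 2320 m³ = 2,320,000 L.
[OCl⁻]/[HOCl] = 10^(pH − pKa) = 10^(7.32 − 7.52) = 0.631; fraction as HOCl = 1/(1 + 0.631) = 0.6131.
Free chlorine required for 1.65 ppm HOCl: 1.65 / 0.6131 = 2.691 ppm.
FC to add: 2.691 − 0.6 = 2.091 mg/L as Cl₂.
Cl₂ equivalent: 2.091 mg/L × 2,320,000 L = 4851 g.
Product at 56.6% available Cl: 4851 / 0.566 = 8571 g.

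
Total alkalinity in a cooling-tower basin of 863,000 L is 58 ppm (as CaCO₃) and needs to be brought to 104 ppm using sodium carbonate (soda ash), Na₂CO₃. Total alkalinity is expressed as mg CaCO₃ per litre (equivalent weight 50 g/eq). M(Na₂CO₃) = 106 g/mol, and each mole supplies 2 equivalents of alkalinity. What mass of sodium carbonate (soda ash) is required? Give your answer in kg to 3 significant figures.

42.1 kg

Alkalinity to add: (104 − 58) = 46 mg/L as CaCO₃ × 863,000 L = 39,700 g as CaCO₃.
Equivalents: 39,700 g ÷ 50 g/eq = 794 eq.
Each mole of Na₂CO₃ supplies 2 eq, so 794 / 2 = 397 mol.
Mass: 397 mol × 106 g/mol = 42,080 g.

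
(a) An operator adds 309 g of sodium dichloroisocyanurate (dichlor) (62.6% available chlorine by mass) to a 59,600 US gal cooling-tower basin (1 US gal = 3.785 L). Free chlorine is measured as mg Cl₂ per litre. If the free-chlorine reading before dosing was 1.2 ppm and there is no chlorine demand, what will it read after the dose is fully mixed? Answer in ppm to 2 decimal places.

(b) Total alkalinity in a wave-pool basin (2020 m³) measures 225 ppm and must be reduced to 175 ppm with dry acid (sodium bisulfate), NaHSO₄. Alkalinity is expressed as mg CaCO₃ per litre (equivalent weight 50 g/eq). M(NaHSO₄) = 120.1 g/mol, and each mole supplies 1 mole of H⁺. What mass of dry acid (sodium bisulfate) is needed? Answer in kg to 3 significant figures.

(a) 2.06 ppm; (b) 243 kg

(a) Volume: 59,600 US gal × 3.785 L/gal = 225,586 L.
(a) Available chlorine delivered: 309 g × 0.626 = 193.4 g as Cl₂.
(a) Concentration rise: 193.4 g / 225,586 L = 0.8575 mg/L = 0.86 ppm.
(a) Final FC: 1.2 + 0.86 = 2.06 ppm.

(b) Volume: 2020 m³ = 2,020,000 L.
(b) Alkalinity to neutralize: (225 − 175) = 50 mg/L as CaCO₃ × 2,020,000 L = 101,000 g as CaCO₃.
(b) Equivalents of H⁺ required: 101,000 ÷ 50 g/eq = 2020 eq = 2020 mol NaHSO₄.
(b) Mass of NaHSO₄: 2020 × 120.1 = 242,600 g.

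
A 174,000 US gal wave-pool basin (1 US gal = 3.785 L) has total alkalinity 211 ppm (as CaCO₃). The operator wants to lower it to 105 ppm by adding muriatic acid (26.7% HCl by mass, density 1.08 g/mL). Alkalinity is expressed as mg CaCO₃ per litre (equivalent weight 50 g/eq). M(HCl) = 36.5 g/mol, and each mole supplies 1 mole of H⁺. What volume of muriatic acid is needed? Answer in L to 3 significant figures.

Volume: 174,000 US gal × 3.785 L/gal = 658,590 L.
Alkalinity to neutralize: (211 − 105) = 106 mg/L as CaCO₃ × 658,590 L = 69,810 g as CaCO₃.
Equivalents of H⁺ required: 69,810 ÷ 50 g/eq = 1396 eq = 1396 mol HCl.
Mass of HCl: 1396 × 36.5 = 50,960 g.
Mass of 26.7% solution: 50,960 / 0.267 = 190,900 g.
Volume: 190,900 g ÷ 1.08 g/mL = 176,700 mL.

177 L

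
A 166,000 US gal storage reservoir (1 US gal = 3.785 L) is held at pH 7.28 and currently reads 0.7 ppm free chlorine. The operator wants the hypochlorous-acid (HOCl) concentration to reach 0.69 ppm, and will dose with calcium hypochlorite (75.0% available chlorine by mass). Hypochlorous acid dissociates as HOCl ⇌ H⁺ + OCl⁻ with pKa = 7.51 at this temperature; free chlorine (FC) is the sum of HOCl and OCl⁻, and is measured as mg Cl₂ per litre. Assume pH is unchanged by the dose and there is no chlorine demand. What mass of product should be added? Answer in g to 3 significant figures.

332 g

Volume: 166,000 US gal × 3.785 L/gal = 628,310 L.
[OCl⁻]/[HOCl] = 10^(pH − pKa) = 10^(7.28 − 7.51) = 0.5888; fraction as HOCl = 1/(1 + 0.5888) = 0.6294.
Free chlorine required for 0.69 ppm HOCl: 0.69 / 0.6294 = 1.096 ppm.
FC to add: 1.096 − 0.7 = 0.3963 mg/L as Cl₂.
Cl₂ equivalent: 0.3963 mg/L × 628,310 L = 249 g.
Product at 75.0% available Cl: 249 / 0.75 = 332 g.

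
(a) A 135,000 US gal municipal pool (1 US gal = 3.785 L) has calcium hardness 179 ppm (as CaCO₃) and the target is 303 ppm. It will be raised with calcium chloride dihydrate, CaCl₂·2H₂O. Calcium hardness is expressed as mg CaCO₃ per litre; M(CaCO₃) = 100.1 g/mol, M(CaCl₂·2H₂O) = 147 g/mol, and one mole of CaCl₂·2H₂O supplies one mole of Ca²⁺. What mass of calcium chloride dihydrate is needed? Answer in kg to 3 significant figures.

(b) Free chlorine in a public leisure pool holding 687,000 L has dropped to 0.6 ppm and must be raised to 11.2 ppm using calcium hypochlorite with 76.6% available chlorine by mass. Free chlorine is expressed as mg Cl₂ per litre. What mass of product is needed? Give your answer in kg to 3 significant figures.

(a) 93.0 kg; (b) 9.51 kg

(a) Volume: 135,000 US gal × 3.785 L/gal = 510,975 L.
(a) Hardness to add: (303 − 179) = 124 mg/L as CaCO₃ × 510,975 L = 63,360 g as CaCO₃.
(a) Moles of Ca²⁺ (1 mol Ca²⁺ ≡ 1 mol CaCO₃): 63,360 / 100.1 g/mol = 633 mol.
(a) Mass of CaCl₂·2H₂O: 633 × 147 = 93,050 g.

(b) Chlorine deficit: 11.2 − 0.6 = 10.6 ppm = 10.6 mg/L as Cl₂.
(b) Cl₂ equivalent needed: 10.6 mg/L × 687,000 L = 7,282,000 mg = 7282 g.
(b) Product at 76.6% available chlorine: 7282 / 0.766 = 9507 g.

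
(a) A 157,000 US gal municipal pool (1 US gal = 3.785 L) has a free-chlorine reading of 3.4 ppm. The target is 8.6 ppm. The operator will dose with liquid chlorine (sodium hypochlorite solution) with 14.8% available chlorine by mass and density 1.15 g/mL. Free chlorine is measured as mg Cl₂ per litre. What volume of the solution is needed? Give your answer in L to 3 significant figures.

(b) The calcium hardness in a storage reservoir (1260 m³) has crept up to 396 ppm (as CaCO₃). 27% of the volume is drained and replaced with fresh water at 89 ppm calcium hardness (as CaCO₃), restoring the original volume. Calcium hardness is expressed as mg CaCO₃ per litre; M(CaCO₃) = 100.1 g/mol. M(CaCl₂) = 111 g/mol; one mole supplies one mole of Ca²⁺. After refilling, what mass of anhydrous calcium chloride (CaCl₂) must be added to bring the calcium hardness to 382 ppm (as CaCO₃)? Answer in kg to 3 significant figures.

(a) Volume: 157,000 US gal × 3.785 L/gal = 594,245 L.
(a) Chlorine deficit: 8.6 − 3.4 = 5.2 ppm = 5.2 mg/L as Cl₂.
(a) Cl₂ equivalent needed: 5.2 mg/L × 594,245 L = 3,090,000 mg = 3090 g.
(a) Product at 14.8% available chlorine: 3090 / 0.148 = 20,880 g.
(a) Volume at density 1.15 g/mL: 20,880 g ÷ 1.15 g/mL = 18,160 mL.

(b) Volume: 1260 m³ = 1,260,000 L.
(b) After draining 27% and refilling: 396 × 0.73 + 89 × 0.27 = 313.11 ppm.
(b) Deficit to target: 382 − 313.11 = 68.89 mg/L.
(b) As CaCO₃: 68.89 mg/L × 1,260,000 L = 86,800 g; ÷ 100.1 = 867.1 mol Ca²⁺.
(b) Mass: 867.1 × 111 = 96,250 g.

(a) 18.2 L; (b) 96.3 kg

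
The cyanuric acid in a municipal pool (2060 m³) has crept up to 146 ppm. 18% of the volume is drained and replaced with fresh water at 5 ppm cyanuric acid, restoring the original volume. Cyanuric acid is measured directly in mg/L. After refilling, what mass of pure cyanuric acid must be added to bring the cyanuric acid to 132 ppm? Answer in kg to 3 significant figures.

23.4 kg

Volume: 2060 m³ = 2,060,000 L.
After draining 18% and refilling: 146 × 0.82 + 5 × 0.18 = 120.62 ppm.
Deficit to target: 132 − 120.62 = 11.38 mg/L.
Mass: 11.38 mg/L × 2,060,000 L = 23,440 g cyanuric acid.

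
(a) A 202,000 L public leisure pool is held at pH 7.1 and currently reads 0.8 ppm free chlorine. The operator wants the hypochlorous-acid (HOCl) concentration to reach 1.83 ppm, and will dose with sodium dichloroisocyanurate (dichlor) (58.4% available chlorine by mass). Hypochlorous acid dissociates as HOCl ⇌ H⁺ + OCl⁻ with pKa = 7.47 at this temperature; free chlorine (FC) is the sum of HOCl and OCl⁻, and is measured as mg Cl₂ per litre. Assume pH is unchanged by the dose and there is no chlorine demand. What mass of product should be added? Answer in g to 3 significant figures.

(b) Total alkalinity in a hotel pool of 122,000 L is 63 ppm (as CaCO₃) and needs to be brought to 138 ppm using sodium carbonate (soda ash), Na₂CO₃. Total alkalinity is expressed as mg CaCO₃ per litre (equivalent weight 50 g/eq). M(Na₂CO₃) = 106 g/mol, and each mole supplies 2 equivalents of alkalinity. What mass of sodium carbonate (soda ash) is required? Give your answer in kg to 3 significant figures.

(a) [OCl⁻]/[HOCl] = 10^(pH − pKa) = 10^(7.1 − 7.47) = 0.4266; fraction as HOCl = 1/(1 + 0.4266) = 0.701.
(a) Free chlorine required for 1.83 ppm HOCl: 1.83 / 0.701 = 2.611 ppm.
(a) FC to add: 2.611 − 0.8 = 1.811 mg/L as Cl₂.
(a) Cl₂ equivalent: 1.811 mg/L × 202,000 L = 365.7 g.
(a) Product at 58.4% available Cl: 365.7 / 0.584 = 626.3 g.

(b) Alkalinity to add: (138 − 63) = 75 mg/L as CaCO₃ × 122,000 L = 9150 g as CaCO₃.
(b) Equivalents: 9150 g ÷ 50 g/eq = 183 eq.
(b) Each mole of Na₂CO₃ supplies 2 eq, so 183 / 2 = 91.5 mol.
(b) Mass: 91.5 mol × 106 g/mol = 9699 g.

(a) 626 g; (b) 9.70 kg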